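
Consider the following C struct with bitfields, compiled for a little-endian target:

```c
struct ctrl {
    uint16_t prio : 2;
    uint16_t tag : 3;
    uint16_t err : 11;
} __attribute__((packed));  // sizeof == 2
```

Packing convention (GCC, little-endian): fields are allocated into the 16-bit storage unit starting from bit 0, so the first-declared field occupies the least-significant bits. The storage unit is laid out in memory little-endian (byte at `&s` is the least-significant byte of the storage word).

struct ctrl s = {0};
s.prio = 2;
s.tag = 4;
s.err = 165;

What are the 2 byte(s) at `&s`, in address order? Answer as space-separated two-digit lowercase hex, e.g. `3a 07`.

b2 14

[0+:2] prio=2 & 0x3 = 0x2; word=0x0002
[2+:3] tag=4 & 0x7 = 0x4; word=0x0012
[5+:11] err=165 & 0x7ff = 0xa5; word=0x14b2
word = 0x14b2 → little-endian bytes:
  [0]=0xb2  [1]=0x14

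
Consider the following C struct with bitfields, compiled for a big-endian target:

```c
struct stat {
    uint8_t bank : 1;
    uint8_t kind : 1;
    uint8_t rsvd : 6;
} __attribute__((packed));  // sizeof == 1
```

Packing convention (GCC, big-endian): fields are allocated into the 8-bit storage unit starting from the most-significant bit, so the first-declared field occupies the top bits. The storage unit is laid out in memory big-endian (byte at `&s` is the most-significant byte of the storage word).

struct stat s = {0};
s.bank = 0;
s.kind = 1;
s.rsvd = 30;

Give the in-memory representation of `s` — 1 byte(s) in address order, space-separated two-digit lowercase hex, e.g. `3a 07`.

5e

bank:1 = 0 → 0x0 << 7 → word 0x00
kind:1 = 1 → 0x1 << 6 → word 0x40
rsvd:6 = 30 → 0x1e << 0 → word 0x5e
word = 0x5e → big-endian bytes:
  [0]=0x5e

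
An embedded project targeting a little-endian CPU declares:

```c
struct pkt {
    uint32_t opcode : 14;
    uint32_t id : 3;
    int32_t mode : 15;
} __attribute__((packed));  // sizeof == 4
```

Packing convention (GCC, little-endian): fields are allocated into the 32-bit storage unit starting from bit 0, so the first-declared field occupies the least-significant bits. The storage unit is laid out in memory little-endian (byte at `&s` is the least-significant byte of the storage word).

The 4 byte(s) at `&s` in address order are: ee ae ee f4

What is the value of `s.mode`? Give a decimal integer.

[0]=0xee [1]=0xae [2]=0xee [3]=0xf4 (little-endian) → word 0xf4eeaeee
opcode:14 @ bit 0 → (0xf4eeaeee>>0)&0x3fff = 0x2eee
id:3 @ bit 14 → (0xf4eeaeee>>14)&0x7 = 0x2
mode:15 @ bit 17 → (0xf4eeaeee>>17)&0x7fff = 0x7a77  ←
mode signed 15b, MSB=1: 31351 - 32768 = -1417

-1417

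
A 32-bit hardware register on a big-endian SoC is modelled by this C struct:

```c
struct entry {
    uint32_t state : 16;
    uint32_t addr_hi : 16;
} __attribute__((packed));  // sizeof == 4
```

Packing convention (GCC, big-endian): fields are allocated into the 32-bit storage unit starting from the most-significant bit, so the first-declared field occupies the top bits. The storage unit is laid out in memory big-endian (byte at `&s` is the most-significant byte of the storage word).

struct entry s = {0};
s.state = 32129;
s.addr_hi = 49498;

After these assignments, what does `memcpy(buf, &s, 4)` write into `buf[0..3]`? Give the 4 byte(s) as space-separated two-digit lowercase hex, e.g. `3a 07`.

[16+:16] state=32129 & 0xffff = 0x7d81; word=0x7d810000
[0+:16] addr_hi=49498 & 0xffff = 0xc15a; word=0x7d81c15a
word = 0x7d81c15a → big-endian bytes:
  [0]=0x7d  [1]=0x81  [2]=0xc1  [3]=0x5a

7d 81 c1 5a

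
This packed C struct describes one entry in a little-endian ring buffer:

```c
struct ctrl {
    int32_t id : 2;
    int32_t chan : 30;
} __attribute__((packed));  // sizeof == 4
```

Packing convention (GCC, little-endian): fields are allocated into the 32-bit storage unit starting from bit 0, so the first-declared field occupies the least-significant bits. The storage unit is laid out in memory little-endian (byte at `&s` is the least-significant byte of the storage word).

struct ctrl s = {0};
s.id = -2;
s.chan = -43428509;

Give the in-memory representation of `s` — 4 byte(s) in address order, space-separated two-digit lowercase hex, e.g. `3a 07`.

id (2b) val=-2 bits=0x2 at bit 0: 0x00000002
chan (30b) val=-43428509 bits=0x3d695563 at bit 2: 0xf5a5558e
word = 0xf5a5558e → little-endian bytes:
  [0]=0x8e  [1]=0x55  [2]=0xa5  [3]=0xf5

8e 55 a5 f5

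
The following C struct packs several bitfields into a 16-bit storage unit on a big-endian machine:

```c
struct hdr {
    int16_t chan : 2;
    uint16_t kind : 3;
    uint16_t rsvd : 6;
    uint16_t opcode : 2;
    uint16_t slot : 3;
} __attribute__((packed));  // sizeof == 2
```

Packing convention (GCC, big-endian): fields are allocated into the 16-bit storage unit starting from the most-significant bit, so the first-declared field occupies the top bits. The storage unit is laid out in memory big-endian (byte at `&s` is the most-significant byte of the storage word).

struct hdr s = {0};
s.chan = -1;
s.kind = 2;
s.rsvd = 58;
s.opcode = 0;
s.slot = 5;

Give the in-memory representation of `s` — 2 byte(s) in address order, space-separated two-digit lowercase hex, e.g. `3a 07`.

chan:2 = -1 → 0x3 << 14 → word 0xc000
kind:3 = 2 → 0x2 << 11 → word 0xd000
rsvd:6 = 58 → 0x3a << 5 → word 0xd740
opcode:2 = 0 → 0x0 << 3 → word 0xd740
slot:3 = 5 → 0x5 << 0 → word 0xd745
word = 0xd745 → big-endian bytes:
  [0]=0xd7  [1]=0x45

d7 45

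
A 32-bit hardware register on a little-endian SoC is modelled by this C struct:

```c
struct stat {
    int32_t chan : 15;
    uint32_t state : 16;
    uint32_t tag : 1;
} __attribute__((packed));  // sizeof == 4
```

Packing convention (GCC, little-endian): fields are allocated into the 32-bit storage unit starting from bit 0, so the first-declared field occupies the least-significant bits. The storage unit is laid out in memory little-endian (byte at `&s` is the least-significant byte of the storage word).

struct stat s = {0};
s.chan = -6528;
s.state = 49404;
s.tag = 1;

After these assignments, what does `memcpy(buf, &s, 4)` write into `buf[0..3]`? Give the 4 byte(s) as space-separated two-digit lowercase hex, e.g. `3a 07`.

80 66 7e e0

chan (15b) val=-6528 bits=0x6680 at bit 0: 0x00006680
state (16b) val=49404 bits=0xc0fc at bit 15: 0x607e6680
tag (1b) val=1 bits=0x1 at bit 31: 0xe07e6680
word = 0xe07e6680 → little-endian bytes:
  [0]=0x80  [1]=0x66  [2]=0x7e  [3]=0xe0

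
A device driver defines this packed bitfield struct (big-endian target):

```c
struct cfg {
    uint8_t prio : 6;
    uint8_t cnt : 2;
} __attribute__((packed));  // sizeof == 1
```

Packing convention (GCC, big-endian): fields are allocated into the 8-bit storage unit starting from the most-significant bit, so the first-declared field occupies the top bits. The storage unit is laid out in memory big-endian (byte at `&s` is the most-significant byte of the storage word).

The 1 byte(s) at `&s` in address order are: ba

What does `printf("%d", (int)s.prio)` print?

[0]=0xba (big-endian) → word 0xba
prio [2+:6] = (word>>2) & 0x3f = 46  ←
cnt [0+:2] = (word>>0) & 0x3 = 2

46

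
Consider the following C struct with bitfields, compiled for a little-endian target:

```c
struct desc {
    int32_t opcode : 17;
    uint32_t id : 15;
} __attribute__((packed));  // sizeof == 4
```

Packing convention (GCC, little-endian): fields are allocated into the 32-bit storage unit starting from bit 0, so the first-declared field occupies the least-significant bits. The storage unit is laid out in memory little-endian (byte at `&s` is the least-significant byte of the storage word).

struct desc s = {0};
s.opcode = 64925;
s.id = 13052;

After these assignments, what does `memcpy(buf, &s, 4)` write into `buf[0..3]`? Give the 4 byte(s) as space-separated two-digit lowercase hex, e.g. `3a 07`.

opcode:17 = 64925 → 0xfd9d << 0 → word 0x0000fd9d
id:15 = 13052 → 0x32fc << 17 → word 0x65f8fd9d
word = 0x65f8fd9d → little-endian bytes:
  [0]=0x9d  [1]=0xfd  [2]=0xf8  [3]=0x65

9d fd f8 65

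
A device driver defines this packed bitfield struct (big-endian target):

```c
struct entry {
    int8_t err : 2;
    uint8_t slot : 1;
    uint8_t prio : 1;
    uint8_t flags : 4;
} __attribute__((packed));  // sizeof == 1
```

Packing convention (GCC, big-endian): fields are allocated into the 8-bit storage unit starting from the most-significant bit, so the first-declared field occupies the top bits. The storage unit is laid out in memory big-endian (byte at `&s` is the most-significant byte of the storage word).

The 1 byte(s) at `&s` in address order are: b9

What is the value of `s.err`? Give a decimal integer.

-2

[0]=0xb9 (big-endian) → word 0xb9
err:2 @ bit 6 → (0xb9>>6)&0x3 = 0x2  ←
slot:1 @ bit 5 → (0xb9>>5)&0x1 = 0x1
prio:1 @ bit 4 → (0xb9>>4)&0x1 = 0x1
flags:4 @ bit 0 → (0xb9>>0)&0xf = 0x9
err signed 2b, MSB=1: 2 - 4 = -2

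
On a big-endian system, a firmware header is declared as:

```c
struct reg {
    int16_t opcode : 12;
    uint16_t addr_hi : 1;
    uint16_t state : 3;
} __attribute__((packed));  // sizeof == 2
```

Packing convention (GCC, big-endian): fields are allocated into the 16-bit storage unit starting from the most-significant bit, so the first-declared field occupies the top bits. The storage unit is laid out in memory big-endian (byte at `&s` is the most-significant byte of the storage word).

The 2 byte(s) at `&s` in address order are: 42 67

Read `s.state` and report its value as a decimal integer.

[0]=0x42 [1]=0x67 (big-endian) → word 0x4267
opcode:12 @ bit 4 → (0x4267>>4)&0xfff = 0x426
addr_hi:1 @ bit 3 → (0x4267>>3)&0x1 = 0x0
state:3 @ bit 0 → (0x4267>>0)&0x7 = 0x7  ←

7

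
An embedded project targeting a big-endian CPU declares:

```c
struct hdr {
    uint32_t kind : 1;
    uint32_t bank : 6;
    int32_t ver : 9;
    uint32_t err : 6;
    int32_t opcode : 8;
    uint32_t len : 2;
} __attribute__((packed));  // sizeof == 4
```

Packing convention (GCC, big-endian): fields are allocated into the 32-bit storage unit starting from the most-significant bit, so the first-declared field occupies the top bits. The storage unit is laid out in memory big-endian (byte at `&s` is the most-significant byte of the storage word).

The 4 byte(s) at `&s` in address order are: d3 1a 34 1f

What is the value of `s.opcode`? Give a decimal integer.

7

[0]=0xd3 [1]=0x1a [2]=0x34 [3]=0x1f (big-endian) → word 0xd31a341f
kind:1 @ bit 31 → (0xd31a341f>>31)&0x1 = 0x1
bank:6 @ bit 25 → (0xd31a341f>>25)&0x3f = 0x29
ver:9 @ bit 16 → (0xd31a341f>>16)&0x1ff = 0x11a
err:6 @ bit 10 → (0xd31a341f>>10)&0x3f = 0xd
opcode:8 @ bit 2 → (0xd31a341f>>2)&0xff = 0x7  ←
len:2 @ bit 0 → (0xd31a341f>>0)&0x3 = 0x3
opcode signed 8b, MSB=0: value = 7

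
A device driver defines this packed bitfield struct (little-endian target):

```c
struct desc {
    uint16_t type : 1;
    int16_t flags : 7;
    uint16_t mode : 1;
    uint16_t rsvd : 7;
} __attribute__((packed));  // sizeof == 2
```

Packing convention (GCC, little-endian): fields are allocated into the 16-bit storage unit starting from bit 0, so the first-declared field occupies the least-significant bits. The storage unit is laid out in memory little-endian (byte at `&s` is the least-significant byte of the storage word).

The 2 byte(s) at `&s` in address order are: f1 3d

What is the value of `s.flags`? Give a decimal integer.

[0]=0xf1 [1]=0x3d (little-endian) → word 0x3df1
type [0+:1] = (word>>0) & 0x1 = 1
flags [1+:7] = (word>>1) & 0x7f = 120  ←
mode [8+:1] = (word>>8) & 0x1 = 1
rsvd [9+:7] = (word>>9) & 0x7f = 30
flags signed 7b, MSB=1: 120 - 128 = -8

-8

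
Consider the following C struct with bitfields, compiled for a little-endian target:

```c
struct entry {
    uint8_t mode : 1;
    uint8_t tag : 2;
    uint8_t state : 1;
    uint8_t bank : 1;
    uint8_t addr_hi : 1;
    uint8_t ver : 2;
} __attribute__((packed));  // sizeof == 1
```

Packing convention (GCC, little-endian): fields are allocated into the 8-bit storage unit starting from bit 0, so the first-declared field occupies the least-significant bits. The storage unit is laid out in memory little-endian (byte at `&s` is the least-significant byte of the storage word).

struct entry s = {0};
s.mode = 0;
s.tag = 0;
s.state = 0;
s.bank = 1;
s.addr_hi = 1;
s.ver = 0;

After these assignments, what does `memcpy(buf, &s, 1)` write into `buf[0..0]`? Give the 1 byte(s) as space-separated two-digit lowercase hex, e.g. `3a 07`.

30

mode (1b) val=0 bits=0x0 at bit 0: 0x00
tag (2b) val=0 bits=0x0 at bit 1: 0x00
state (1b) val=0 bits=0x0 at bit 3: 0x00
bank (1b) val=1 bits=0x1 at bit 4: 0x10
addr_hi (1b) val=1 bits=0x1 at bit 5: 0x30
ver (2b) val=0 bits=0x0 at bit 6: 0x30
word = 0x30 → little-endian bytes:
  [0]=0x30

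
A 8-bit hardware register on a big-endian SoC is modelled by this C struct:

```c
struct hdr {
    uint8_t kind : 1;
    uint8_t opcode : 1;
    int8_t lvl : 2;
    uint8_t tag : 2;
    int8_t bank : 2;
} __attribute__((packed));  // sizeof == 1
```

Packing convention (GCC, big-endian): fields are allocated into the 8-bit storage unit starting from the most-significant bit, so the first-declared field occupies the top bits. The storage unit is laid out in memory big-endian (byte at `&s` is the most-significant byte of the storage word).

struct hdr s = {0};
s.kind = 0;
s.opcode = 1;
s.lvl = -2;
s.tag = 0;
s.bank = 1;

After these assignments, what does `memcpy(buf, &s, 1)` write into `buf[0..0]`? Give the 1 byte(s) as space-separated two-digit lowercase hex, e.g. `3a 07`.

61

kind (1b) val=0 bits=0x0 at bit 7: 0x00
opcode (1b) val=1 bits=0x1 at bit 6: 0x40
lvl (2b) val=-2 bits=0x2 at bit 4: 0x60
tag (2b) val=0 bits=0x0 at bit 2: 0x60
bank (2b) val=1 bits=0x1 at bit 0: 0x61
word = 0x61 → big-endian bytes:
  [0]=0x61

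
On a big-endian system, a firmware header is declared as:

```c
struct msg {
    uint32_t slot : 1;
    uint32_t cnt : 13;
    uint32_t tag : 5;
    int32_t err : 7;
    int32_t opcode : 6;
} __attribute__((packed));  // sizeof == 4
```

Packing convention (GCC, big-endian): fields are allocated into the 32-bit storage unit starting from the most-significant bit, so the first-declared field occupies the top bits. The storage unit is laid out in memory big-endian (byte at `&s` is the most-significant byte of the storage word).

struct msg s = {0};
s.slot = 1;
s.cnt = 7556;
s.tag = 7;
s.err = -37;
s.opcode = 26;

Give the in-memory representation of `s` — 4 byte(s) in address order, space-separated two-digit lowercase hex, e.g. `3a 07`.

slot:1 = 1 → 0x1 << 31 → word 0x80000000
cnt:13 = 7556 → 0x1d84 << 18 → word 0xf6100000
tag:5 = 7 → 0x7 << 13 → word 0xf610e000
err:7 = -37 → 0x5b << 6 → word 0xf610f6c0
opcode:6 = 26 → 0x1a << 0 → word 0xf610f6da
word = 0xf610f6da → big-endian bytes:
  [0]=0xf6  [1]=0x10  [2]=0xf6  [3]=0xda

f6 10 f6 da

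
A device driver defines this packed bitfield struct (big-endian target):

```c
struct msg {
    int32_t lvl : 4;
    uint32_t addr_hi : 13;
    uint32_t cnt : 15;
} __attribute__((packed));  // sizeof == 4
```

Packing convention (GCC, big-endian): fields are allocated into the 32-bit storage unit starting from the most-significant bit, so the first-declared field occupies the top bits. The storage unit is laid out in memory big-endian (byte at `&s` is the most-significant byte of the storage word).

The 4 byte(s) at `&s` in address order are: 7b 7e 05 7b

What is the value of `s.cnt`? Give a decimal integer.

[0]=0x7b [1]=0x7e [2]=0x05 [3]=0x7b (big-endian) → word 0x7b7e057b
lvl [28+:4] = (word>>28) & 0xf = 7
addr_hi [15+:13] = (word>>15) & 0x1fff = 5884
cnt [0+:15] = (word>>0) & 0x7fff = 1403  ←

1403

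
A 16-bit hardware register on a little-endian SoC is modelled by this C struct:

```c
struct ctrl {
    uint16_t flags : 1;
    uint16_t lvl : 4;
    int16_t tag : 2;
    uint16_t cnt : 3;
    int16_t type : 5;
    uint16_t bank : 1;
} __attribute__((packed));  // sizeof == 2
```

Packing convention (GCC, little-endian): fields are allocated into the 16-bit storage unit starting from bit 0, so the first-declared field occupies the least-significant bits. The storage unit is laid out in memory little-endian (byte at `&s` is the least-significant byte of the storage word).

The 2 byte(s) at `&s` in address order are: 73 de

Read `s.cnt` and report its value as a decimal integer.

[0]=0x73 [1]=0xde (little-endian) → word 0xde73
flags [0+:1] = (word>>0) & 0x1 = 1
lvl [1+:4] = (word>>1) & 0xf = 9
tag [5+:2] = (word>>5) & 0x3 = 3
cnt [7+:3] = (word>>7) & 0x7 = 4  ←
type [10+:5] = (word>>10) & 0x1f = 23
bank [15+:1] = (word>>15) & 0x1 = 1

4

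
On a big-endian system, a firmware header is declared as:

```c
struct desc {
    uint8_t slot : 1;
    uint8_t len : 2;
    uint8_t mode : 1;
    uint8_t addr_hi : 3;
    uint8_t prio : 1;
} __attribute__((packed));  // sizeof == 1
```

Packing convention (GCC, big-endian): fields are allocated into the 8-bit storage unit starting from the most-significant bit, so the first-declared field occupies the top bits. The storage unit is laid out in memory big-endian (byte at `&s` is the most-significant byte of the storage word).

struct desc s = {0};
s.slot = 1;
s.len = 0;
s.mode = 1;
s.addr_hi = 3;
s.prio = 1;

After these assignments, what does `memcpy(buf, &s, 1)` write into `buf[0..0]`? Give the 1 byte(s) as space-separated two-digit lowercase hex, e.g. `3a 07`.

97

slot (1b) val=1 bits=0x1 at bit 7: 0x80
len (2b) val=0 bits=0x0 at bit 5: 0x80
mode (1b) val=1 bits=0x1 at bit 4: 0x90
addr_hi (3b) val=3 bits=0x3 at bit 1: 0x96
prio (1b) val=1 bits=0x1 at bit 0: 0x97
word = 0x97 → big-endian bytes:
  [0]=0x97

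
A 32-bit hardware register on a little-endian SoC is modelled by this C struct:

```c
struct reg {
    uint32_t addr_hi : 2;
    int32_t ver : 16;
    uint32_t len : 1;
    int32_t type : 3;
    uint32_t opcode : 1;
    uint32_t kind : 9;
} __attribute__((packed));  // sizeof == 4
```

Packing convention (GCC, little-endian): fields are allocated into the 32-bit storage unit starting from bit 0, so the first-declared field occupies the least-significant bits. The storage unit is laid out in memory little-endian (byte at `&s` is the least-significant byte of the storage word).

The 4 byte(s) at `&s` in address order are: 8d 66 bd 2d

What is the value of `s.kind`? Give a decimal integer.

[0]=0x8d [1]=0x66 [2]=0xbd [3]=0x2d (little-endian) → word 0x2dbd668d
addr_hi [0+:2] = (word>>0) & 0x3 = 1
ver [2+:16] = (word>>2) & 0xffff = 22947
len [18+:1] = (word>>18) & 0x1 = 1
type [19+:3] = (word>>19) & 0x7 = 7
opcode [22+:1] = (word>>22) & 0x1 = 0
kind [23+:9] = (word>>23) & 0x1ff = 91  ←

91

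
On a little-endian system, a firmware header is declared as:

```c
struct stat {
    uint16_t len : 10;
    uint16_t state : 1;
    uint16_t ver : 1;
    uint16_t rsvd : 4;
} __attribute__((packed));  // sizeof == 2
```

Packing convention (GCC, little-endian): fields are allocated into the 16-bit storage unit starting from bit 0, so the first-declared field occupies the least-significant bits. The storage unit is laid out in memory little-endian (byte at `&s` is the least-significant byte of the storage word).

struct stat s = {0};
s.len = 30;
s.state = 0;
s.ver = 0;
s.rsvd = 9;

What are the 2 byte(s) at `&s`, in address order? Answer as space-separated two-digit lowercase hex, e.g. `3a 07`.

len (10b) val=30 bits=0x1e at bit 0: 0x001e
state (1b) val=0 bits=0x0 at bit 10: 0x001e
ver (1b) val=0 bits=0x0 at bit 11: 0x001e
rsvd (4b) val=9 bits=0x9 at bit 12: 0x901e
word = 0x901e → little-endian bytes:
  [0]=0x1e  [1]=0x90

1e 90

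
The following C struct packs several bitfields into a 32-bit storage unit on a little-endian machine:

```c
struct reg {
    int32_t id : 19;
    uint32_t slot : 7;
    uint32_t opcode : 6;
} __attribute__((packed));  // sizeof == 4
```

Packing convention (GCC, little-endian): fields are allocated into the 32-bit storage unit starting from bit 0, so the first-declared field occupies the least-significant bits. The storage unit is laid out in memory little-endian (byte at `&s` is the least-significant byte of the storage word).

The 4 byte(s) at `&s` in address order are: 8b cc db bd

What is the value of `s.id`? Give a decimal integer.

[0]=0x8b [1]=0xcc [2]=0xdb [3]=0xbd (little-endian) → word 0xbddbcc8b
id:19 @ bit 0 → (0xbddbcc8b>>0)&0x7ffff = 0x3cc8b  ←
slot:7 @ bit 19 → (0xbddbcc8b>>19)&0x7f = 0x3b
opcode:6 @ bit 26 → (0xbddbcc8b>>26)&0x3f = 0x2f
id signed 19b, MSB=0: value = 248971

248971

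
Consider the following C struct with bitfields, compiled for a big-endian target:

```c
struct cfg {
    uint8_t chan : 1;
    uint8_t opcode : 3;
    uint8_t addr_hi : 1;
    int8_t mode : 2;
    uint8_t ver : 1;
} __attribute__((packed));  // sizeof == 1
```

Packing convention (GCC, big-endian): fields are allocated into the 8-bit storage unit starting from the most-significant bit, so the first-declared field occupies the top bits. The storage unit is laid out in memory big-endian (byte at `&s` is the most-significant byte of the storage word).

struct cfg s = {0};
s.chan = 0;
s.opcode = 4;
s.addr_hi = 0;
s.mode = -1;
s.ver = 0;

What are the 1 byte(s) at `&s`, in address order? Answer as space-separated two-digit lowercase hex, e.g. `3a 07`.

[7+:1] chan=0 & 0x1 = 0x0; word=0x00
[4+:3] opcode=4 & 0x7 = 0x4; word=0x40
[3+:1] addr_hi=0 & 0x1 = 0x0; word=0x40
[1+:2] mode=-1 & 0x3 = 0x3; word=0x46
[0+:1] ver=0 & 0x1 = 0x0; word=0x46
word = 0x46 → big-endian bytes:
  [0]=0x46

46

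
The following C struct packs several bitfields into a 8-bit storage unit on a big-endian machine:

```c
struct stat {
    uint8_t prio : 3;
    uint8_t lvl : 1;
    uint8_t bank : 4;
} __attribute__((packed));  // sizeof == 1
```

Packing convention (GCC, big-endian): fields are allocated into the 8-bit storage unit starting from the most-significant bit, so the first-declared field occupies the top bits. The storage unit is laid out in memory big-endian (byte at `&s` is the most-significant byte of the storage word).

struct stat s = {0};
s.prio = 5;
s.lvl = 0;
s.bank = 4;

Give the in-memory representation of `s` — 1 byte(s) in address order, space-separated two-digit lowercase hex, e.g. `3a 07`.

prio:3 = 5 → 0x5 << 5 → word 0xa0
lvl:1 = 0 → 0x0 << 4 → word 0xa0
bank:4 = 4 → 0x4 << 0 → word 0xa4
word = 0xa4 → big-endian bytes:
  [0]=0xa4

a4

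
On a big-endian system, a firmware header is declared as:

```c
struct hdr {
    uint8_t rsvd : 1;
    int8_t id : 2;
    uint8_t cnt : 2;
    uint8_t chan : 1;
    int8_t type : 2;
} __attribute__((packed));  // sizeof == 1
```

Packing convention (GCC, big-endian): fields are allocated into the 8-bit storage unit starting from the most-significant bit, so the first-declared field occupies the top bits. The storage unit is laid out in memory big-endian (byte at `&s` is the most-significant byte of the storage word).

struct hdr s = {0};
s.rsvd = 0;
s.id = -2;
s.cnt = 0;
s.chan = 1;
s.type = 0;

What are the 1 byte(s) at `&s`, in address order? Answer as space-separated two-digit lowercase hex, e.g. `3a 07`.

rsvd (1b) val=0 bits=0x0 at bit 7: 0x00
id (2b) val=-2 bits=0x2 at bit 5: 0x40
cnt (2b) val=0 bits=0x0 at bit 3: 0x40
chan (1b) val=1 bits=0x1 at bit 2: 0x44
type (2b) val=0 bits=0x0 at bit 0: 0x44
word = 0x44 → big-endian bytes:
  [0]=0x44

44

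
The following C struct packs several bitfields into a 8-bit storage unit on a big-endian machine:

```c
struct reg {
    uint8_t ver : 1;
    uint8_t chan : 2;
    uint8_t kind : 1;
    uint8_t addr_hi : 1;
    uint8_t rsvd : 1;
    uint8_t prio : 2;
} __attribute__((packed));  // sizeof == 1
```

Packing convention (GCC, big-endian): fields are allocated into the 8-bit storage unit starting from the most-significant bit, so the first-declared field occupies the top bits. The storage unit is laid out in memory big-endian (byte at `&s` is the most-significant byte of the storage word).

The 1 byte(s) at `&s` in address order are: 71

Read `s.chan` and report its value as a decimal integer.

[0]=0x71 (big-endian) → word 0x71
ver [7+:1] = (word>>7) & 0x1 = 0
chan [5+:2] = (word>>5) & 0x3 = 3  ←
kind [4+:1] = (word>>4) & 0x1 = 1
addr_hi [3+:1] = (word>>3) & 0x1 = 0
rsvd [2+:1] = (word>>2) & 0x1 = 0
prio [0+:2] = (word>>0) & 0x3 = 1

3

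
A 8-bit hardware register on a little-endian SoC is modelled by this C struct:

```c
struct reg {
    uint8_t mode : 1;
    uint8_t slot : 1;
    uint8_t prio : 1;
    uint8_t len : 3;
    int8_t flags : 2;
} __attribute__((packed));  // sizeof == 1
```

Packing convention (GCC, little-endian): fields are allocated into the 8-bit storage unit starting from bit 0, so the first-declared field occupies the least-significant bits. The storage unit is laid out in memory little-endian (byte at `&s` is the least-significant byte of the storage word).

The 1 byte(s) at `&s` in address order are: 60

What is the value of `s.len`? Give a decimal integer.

4

[0]=0x60 (little-endian) → word 0x60
mode [0+:1] = (word>>0) & 0x1 = 0
slot [1+:1] = (word>>1) & 0x1 = 0
prio [2+:1] = (word>>2) & 0x1 = 0
len [3+:3] = (word>>3) & 0x7 = 4  ←
flags [6+:2] = (word>>6) & 0x3 = 1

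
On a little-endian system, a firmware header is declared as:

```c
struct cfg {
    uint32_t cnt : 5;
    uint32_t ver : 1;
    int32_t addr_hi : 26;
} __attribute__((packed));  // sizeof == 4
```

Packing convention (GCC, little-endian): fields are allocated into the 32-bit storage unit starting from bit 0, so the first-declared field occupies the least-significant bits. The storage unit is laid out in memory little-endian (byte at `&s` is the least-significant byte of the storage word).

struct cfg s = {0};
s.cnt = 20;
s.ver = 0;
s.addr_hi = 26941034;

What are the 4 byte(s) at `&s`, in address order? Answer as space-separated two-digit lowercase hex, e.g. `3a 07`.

94 9a c5 66

[0+:5] cnt=20 & 0x1f = 0x14; word=0x00000014
[5+:1] ver=0 & 0x1 = 0x0; word=0x00000014
[6+:26] addr_hi=26941034 & 0x3ffffff = 0x19b166a; word=0x66c59a94
word = 0x66c59a94 → little-endian bytes:
  [0]=0x94  [1]=0x9a  [2]=0xc5  [3]=0x66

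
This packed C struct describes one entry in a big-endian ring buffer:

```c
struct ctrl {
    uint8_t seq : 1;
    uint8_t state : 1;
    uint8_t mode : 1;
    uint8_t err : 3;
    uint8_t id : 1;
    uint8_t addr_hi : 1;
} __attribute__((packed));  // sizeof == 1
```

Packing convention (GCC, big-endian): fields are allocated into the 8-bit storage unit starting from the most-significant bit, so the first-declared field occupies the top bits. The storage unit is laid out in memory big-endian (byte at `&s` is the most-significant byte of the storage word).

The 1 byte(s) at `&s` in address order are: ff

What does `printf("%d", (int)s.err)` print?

7

[0]=0xff (big-endian) → word 0xff
seq:1 @ bit 7 → (0xff>>7)&0x1 = 0x1
state:1 @ bit 6 → (0xff>>6)&0x1 = 0x1
mode:1 @ bit 5 → (0xff>>5)&0x1 = 0x1
err:3 @ bit 2 → (0xff>>2)&0x7 = 0x7  ←
id:1 @ bit 1 → (0xff>>1)&0x1 = 0x1
addr_hi:1 @ bit 0 → (0xff>>0)&0x1 = 0x1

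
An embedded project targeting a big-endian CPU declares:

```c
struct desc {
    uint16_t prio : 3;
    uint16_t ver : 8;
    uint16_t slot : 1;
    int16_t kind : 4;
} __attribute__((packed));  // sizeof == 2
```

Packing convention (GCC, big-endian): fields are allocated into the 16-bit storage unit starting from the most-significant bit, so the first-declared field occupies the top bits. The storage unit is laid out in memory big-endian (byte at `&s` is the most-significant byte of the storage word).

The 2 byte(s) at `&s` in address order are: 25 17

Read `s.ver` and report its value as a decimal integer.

[0]=0x25 [1]=0x17 (big-endian) → word 0x2517
prio:3 @ bit 13 → (0x2517>>13)&0x7 = 0x1
ver:8 @ bit 5 → (0x2517>>5)&0xff = 0x28  ←
slot:1 @ bit 4 → (0x2517>>4)&0x1 = 0x1
kind:4 @ bit 0 → (0x2517>>0)&0xf = 0x7

40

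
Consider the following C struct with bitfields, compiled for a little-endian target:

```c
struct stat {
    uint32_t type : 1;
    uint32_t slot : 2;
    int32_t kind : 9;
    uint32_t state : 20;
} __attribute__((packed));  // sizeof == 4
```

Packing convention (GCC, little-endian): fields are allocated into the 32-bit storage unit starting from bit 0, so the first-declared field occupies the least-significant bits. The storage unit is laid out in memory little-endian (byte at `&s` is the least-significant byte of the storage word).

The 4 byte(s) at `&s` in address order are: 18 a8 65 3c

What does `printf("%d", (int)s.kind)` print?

[0]=0x18 [1]=0xa8 [2]=0x65 [3]=0x3c (little-endian) → word 0x3c65a818
type [0+:1] = (word>>0) & 0x1 = 0
slot [1+:2] = (word>>1) & 0x3 = 0
kind [3+:9] = (word>>3) & 0x1ff = 259  ←
state [12+:20] = (word>>12) & 0xfffff = 247386
kind signed 9b, MSB=1: 259 - 512 = -253

-253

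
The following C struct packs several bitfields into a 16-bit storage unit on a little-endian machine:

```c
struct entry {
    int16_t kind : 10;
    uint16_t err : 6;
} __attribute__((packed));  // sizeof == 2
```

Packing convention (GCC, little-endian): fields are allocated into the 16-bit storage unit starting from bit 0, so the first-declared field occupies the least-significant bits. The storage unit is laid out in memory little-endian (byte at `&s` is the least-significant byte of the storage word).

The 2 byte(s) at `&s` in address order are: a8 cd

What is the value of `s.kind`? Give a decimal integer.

[0]=0xa8 [1]=0xcd (little-endian) → word 0xcda8
kind:10 @ bit 0 → (0xcda8>>0)&0x3ff = 0x1a8  ←
err:6 @ bit 10 → (0xcda8>>10)&0x3f = 0x33
kind signed 10b, MSB=0: value = 424

424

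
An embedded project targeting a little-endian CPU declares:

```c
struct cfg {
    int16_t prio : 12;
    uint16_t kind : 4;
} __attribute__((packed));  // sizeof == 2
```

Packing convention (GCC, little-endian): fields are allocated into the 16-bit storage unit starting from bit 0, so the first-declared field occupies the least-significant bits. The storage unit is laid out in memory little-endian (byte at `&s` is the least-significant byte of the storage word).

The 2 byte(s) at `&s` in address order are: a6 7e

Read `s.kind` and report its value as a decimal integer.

[0]=0xa6 [1]=0x7e (little-endian) → word 0x7ea6
prio [0+:12] = (word>>0) & 0xfff = 3750
kind [12+:4] = (word>>12) & 0xf = 7  ←

7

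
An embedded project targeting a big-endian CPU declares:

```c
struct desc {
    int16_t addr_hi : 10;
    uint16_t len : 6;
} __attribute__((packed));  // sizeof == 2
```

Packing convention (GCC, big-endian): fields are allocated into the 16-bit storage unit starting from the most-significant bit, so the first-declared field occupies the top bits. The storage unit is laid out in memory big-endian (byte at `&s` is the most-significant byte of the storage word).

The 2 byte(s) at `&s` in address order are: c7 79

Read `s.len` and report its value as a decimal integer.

[0]=0xc7 [1]=0x79 (big-endian) → word 0xc779
addr_hi:10 @ bit 6 → (0xc779>>6)&0x3ff = 0x31d
len:6 @ bit 0 → (0xc779>>0)&0x3f = 0x39  ←

57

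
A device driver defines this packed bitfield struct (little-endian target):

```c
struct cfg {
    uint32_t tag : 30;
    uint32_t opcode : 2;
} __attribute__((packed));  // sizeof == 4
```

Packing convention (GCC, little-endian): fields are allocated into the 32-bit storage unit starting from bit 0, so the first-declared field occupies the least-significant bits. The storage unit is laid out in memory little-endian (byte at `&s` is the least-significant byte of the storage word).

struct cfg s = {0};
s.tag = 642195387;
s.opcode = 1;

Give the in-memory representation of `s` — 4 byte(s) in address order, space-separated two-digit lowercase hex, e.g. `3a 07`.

bb 1f 47 66

tag:30 = 642195387 → 0x26471fbb << 0 → word 0x26471fbb
opcode:2 = 1 → 0x1 << 30 → word 0x66471fbb
word = 0x66471fbb → little-endian bytes:
  [0]=0xbb  [1]=0x1f  [2]=0x47  [3]=0x66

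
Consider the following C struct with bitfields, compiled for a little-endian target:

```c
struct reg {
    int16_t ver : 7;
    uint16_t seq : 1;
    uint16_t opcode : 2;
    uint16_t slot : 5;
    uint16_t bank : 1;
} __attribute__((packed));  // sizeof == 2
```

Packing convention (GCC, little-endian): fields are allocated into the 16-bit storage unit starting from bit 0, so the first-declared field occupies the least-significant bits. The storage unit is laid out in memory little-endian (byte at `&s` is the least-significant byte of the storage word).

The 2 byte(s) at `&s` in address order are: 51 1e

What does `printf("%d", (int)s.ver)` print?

-47

[0]=0x51 [1]=0x1e (little-endian) → word 0x1e51
ver:7 @ bit 0 → (0x1e51>>0)&0x7f = 0x51  ←
seq:1 @ bit 7 → (0x1e51>>7)&0x1 = 0x0
opcode:2 @ bit 8 → (0x1e51>>8)&0x3 = 0x2
slot:5 @ bit 10 → (0x1e51>>10)&0x1f = 0x7
bank:1 @ bit 15 → (0x1e51>>15)&0x1 = 0x0
ver signed 7b, MSB=1: 81 - 128 = -47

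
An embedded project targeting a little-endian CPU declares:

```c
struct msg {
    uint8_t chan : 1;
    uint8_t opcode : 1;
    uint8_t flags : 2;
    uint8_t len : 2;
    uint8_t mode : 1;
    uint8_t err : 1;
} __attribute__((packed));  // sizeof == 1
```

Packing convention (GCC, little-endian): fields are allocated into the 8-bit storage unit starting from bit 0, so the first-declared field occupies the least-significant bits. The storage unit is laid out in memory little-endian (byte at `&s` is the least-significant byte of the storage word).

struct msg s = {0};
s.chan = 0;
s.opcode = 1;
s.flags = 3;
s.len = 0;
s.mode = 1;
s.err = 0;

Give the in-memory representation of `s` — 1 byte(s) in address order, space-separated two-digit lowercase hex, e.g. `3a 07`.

4e

chan (1b) val=0 bits=0x0 at bit 0: 0x00
opcode (1b) val=1 bits=0x1 at bit 1: 0x02
flags (2b) val=3 bits=0x3 at bit 2: 0x0e
len (2b) val=0 bits=0x0 at bit 4: 0x0e
mode (1b) val=1 bits=0x1 at bit 6: 0x4e
err (1b) val=0 bits=0x0 at bit 7: 0x4e
word = 0x4e → little-endian bytes:
  [0]=0x4e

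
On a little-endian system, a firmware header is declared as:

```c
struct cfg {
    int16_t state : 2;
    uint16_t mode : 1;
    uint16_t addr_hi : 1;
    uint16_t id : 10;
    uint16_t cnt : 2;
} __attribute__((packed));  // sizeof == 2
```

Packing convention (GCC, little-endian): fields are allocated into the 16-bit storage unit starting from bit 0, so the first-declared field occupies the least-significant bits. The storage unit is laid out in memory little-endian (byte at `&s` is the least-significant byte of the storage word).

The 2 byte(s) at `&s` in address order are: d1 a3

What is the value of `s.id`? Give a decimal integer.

[0]=0xd1 [1]=0xa3 (little-endian) → word 0xa3d1
state [0+:2] = (word>>0) & 0x3 = 1
mode [2+:1] = (word>>2) & 0x1 = 0
addr_hi [3+:1] = (word>>3) & 0x1 = 0
id [4+:10] = (word>>4) & 0x3ff = 573  ←
cnt [14+:2] = (word>>14) & 0x3 = 2

573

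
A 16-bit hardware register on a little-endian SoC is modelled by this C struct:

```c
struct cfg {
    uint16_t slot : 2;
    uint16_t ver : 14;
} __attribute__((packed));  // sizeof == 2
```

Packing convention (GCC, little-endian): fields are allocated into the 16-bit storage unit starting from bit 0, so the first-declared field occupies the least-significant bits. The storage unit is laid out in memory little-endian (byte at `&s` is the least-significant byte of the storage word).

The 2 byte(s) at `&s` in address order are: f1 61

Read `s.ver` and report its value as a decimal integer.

6268

[0]=0xf1 [1]=0x61 (little-endian) → word 0x61f1
slot [0+:2] = (word>>0) & 0x3 = 1
ver [2+:14] = (word>>2) & 0x3fff = 6268  ←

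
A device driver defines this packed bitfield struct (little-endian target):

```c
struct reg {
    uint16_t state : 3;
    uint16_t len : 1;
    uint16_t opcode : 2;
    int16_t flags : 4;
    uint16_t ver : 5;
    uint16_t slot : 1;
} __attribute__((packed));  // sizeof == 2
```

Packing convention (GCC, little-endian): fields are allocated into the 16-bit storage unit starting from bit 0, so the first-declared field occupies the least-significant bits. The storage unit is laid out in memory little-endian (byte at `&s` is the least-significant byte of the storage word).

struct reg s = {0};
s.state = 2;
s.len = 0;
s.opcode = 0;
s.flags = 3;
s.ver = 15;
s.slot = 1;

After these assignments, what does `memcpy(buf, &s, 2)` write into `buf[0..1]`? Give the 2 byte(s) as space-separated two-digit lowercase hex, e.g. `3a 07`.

[0+:3] state=2 & 0x7 = 0x2; word=0x0002
[3+:1] len=0 & 0x1 = 0x0; word=0x0002
[4+:2] opcode=0 & 0x3 = 0x0; word=0x0002
[6+:4] flags=3 & 0xf = 0x3; word=0x00c2
[10+:5] ver=15 & 0x1f = 0xf; word=0x3cc2
[15+:1] slot=1 & 0x1 = 0x1; word=0xbcc2
word = 0xbcc2 → little-endian bytes:
  [0]=0xc2  [1]=0xbc

c2 bc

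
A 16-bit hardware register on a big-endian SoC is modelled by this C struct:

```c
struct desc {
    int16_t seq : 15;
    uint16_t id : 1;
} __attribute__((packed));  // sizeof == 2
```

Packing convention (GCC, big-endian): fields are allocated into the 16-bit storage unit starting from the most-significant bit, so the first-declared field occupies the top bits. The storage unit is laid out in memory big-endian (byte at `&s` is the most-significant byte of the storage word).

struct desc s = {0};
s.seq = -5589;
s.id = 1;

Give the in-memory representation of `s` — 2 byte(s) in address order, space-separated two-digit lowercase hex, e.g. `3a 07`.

[1+:15] seq=-5589 & 0x7fff = 0x6a2b; word=0xd456
[0+:1] id=1 & 0x1 = 0x1; word=0xd457
word = 0xd457 → big-endian bytes:
  [0]=0xd4  [1]=0x57

d4 57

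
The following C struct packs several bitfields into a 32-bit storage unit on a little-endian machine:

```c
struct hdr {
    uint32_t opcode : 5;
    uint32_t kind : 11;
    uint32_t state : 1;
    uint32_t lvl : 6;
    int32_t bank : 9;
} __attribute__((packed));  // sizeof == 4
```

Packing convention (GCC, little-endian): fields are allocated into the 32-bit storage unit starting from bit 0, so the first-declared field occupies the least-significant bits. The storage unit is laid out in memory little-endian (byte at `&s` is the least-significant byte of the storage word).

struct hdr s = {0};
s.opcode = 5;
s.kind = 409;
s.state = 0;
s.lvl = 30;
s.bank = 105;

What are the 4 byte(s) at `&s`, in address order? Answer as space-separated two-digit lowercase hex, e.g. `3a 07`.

opcode (5b) val=5 bits=0x5 at bit 0: 0x00000005
kind (11b) val=409 bits=0x199 at bit 5: 0x00003325
state (1b) val=0 bits=0x0 at bit 16: 0x00003325
lvl (6b) val=30 bits=0x1e at bit 17: 0x003c3325
bank (9b) val=105 bits=0x69 at bit 23: 0x34bc3325
word = 0x34bc3325 → little-endian bytes:
  [0]=0x25  [1]=0x33  [2]=0xbc  [3]=0x34

25 33 bc 34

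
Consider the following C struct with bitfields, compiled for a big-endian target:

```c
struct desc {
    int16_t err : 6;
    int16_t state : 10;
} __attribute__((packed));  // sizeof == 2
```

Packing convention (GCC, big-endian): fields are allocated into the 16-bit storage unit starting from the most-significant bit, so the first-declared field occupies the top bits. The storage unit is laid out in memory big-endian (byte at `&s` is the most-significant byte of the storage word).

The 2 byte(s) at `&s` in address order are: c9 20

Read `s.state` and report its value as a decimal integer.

[0]=0xc9 [1]=0x20 (big-endian) → word 0xc920
err [10+:6] = (word>>10) & 0x3f = 50
state [0+:10] = (word>>0) & 0x3ff = 288  ←
state signed 10b, MSB=0: value = 288

288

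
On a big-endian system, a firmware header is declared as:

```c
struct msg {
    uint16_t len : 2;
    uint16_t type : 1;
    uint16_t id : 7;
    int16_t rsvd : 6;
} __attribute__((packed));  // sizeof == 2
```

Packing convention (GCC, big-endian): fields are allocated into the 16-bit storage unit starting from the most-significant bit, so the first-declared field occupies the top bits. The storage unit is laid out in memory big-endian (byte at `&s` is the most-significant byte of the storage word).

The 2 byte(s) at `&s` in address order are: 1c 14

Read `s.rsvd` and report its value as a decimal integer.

20

[0]=0x1c [1]=0x14 (big-endian) → word 0x1c14
len [14+:2] = (word>>14) & 0x3 = 0
type [13+:1] = (word>>13) & 0x1 = 0
id [6+:7] = (word>>6) & 0x7f = 112
rsvd [0+:6] = (word>>0) & 0x3f = 20  ←
rsvd signed 6b, MSB=0: value = 20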